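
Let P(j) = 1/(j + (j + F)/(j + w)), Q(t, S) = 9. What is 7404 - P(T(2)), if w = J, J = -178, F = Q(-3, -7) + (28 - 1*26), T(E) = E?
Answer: 2509780/339 ≈ 7403.5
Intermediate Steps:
F = 11 (F = 9 + (28 - 1*26) = 9 + (28 - 26) = 9 + 2 = 11)
w = -178
P(j) = 1/(j + (11 + j)/(-178 + j)) (P(j) = 1/(j + (j + 11)/(j - 178)) = 1/(j + (11 + j)/(-178 + j)))
7404 - P(T(2)) = 7404 - (-178 + 2)/(11 + 2**2 - 177*2) = 7404 - (-176)/(11 + 4 - 354) = 7404 - (-176)/(-339) = 7404 - (-1)*(-176)/339 = 7404 - 1*176/339 = 7404 - 176/339 = 2509780/339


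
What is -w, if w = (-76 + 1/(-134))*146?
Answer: 743505/67 ≈ 11097.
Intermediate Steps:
w = -743505/67 (w = (-76 - 1/134)*146 = -10185/134*146 = -743505/67 ≈ -11097.)
-w = -1*(-743505/67) = 743505/67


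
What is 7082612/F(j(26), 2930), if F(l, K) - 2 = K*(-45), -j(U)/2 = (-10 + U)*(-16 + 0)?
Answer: -1770653/32962 ≈ -53.718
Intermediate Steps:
j(U) = -320 + 32*U (j(U) = -2*(-10 + U)*(-16 + 0) = -2*(-10 + U)*(-16) = -2*(160 - 16*U) = -320 + 32*U)
F(l, K) = 2 - 45*K (F(l, K) = 2 + K*(-45) = 2 - 45*K)
7082612/F(j(26), 2930) = 7082612/(2 - 45*2930) = 7082612/(2 - 131850) = 7082612/(-131848) = 7082612*(-1/131848) = -1770653/32962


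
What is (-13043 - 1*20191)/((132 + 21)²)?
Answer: -11078/7803 ≈ -1.4197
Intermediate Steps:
(-13043 - 1*20191)/((132 + 21)²) = (-13043 - 20191)/(153²) = -33234/23409 = -33234*1/23409 = -11078/7803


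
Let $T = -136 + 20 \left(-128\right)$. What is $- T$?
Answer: $2696$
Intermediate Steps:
$T = -2696$ ($T = -136 - 2560 = -2696$)
$- T = \left(-1\right) \left(-2696\right) = 2696$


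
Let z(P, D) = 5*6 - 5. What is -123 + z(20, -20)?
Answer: -98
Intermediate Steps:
z(P, D) = 25 (z(P, D) = 30 - 5 = 25)
-123 + z(20, -20) = -123 + 25 = -98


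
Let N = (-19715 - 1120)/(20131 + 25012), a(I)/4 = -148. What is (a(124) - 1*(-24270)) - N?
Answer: 1068916789/45143 ≈ 23678.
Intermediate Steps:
a(I) = -592 (a(I) = 4*(-148) = -592)
N = -20835/45143 ≈ -0.46153
(a(124) - 1*(-24270)) - N = (-592 - 1*(-24270)) - 1*(-20835/45143) = (-592 + 24270) + 20835/45143 = 23678 + 20835/45143 = 1068916789/45143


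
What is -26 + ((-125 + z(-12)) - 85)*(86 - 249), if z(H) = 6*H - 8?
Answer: 47244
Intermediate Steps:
z(H) = -8 + 6*H
-26 + ((-125 + z(-12)) - 85)*(86 - 249) = -26 + ((-125 + (-8 + 6*(-12))) - 85)*(86 - 249) = -26 + ((-125 + (-8 - 72)) - 85)*(-163) = -26 + ((-125 - 80) - 85)*(-163) = -26 + (-205 - 85)*(-163) = -26 - 290*(-163) = -26 + 47270 = 47244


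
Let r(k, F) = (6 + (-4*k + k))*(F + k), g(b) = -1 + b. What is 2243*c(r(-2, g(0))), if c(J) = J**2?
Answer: 2906928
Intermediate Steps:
r(k, F) = (6 - 3*k)*(F + k)
2243*c(r(-2, g(0))) = 2243*(-3*(-2)**2 + 6*(-1 + 0) + 6*(-2) - 3*(-1 + 0)*(-2))**2 = 2243*(-3*4 + 6*(-1) - 12 - 3*(-1)*(-2))**2 = 2243*(-12 - 6 - 12 - 6)**2 = 2243*(-36)**2 = 2243*1296 = 2906928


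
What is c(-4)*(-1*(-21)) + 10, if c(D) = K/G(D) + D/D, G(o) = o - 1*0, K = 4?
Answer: 10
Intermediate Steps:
G(o) = o (G(o) = o + 0 = o)
c(D) = 1 + 4/D (c(D) = 4/D + D/D = 4/D + 1 = 1 + 4/D)
c(-4)*(-1*(-21)) + 10 = ((4 - 4)/(-4))*(-1*(-21)) + 10 = -¼*0*21 + 10 = 0*21 + 10 = 0 + 10 = 10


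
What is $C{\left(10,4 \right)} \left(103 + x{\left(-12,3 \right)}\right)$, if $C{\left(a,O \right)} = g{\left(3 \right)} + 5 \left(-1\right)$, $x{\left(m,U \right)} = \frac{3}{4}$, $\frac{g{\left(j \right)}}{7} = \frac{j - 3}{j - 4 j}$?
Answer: $- \frac{2075}{4} \approx -518.75$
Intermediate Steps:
$g{\left(j \right)} = - \frac{7 \left(-3 + j\right)}{3 j}$ ($g{\left(j \right)} = 7 \frac{j - 3}{j - 4 j} = 7 \frac{-3 + j}{\left(-3\right) j} = 7 \left(-3 + j\right) \left(- \frac{1}{3 j}\right) = 7 \left(- \frac{-3 + j}{3 j}\right) = - \frac{7 \left(-3 + j\right)}{3 j}$)
$x{\left(m,U \right)} = \frac{3}{4}$ ($x{\left(m,U \right)} = 3 \cdot \frac{1}{4} = \frac{3}{4}$)
$C{\left(a,O \right)} = -5$ ($C{\left(a,O \right)} = \left(- \frac{7}{3} + \frac{7}{3}\right) + 5 \left(-1\right) = \left(- \frac{7}{3} + 7 \cdot \frac{1}{3}\right) - 5 = \left(- \frac{7}{3} + \frac{7}{3}\right) - 5 = 0 - 5 = -5$)
$C{\left(10,4 \right)} \left(103 + x{\left(-12,3 \right)}\right) = - 5 \left(103 + \frac{3}{4}\right) = \left(-5\right) \frac{415}{4} = - \frac{2075}{4}$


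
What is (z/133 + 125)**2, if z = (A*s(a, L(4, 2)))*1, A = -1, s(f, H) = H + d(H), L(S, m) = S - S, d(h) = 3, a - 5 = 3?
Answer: 276290884/17689 ≈ 15619.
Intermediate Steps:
a = 8 (a = 5 + 3 = 8)
L(S, m) = 0
s(f, H) = 3 + H (s(f, H) = H + 3 = 3 + H)
z = -3 (z = -(3 + 0)*1 = -1*3*1 = -3*1 = -3)
(z/133 + 125)**2 = (-3/133 + 125)**2 = (16622/133)**2 = 276290884/17689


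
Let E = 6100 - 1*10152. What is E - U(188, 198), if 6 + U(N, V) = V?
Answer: -4244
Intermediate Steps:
E = -4052 (E = 6100 - 10152 = -4052)
U(N, V) = -6 + V
E - U(188, 198) = -4052 - (-6 + 198) = -4052 - 1*192 = -4052 - 192 = -4244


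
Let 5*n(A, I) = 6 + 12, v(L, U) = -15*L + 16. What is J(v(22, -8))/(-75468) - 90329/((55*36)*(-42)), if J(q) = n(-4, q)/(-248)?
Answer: 35220909259/32425580880 ≈ 1.0862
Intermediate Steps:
v(L, U) = 16 - 15*L
n(A, I) = 18/5 (n(A, I) = (6 + 12)/5 = (1/5)*18 = 18/5)
J(q) = -9/620 (J(q) = (18/5)/(-248) = (18/5)*(-1/248) = -9/620)
J(v(22, -8))/(-75468) - 90329/((55*36)*(-42)) = -9/620/(-75468) - 90329/((55*36)*(-42)) = -9/620*(-1/75468) - 90329/(1980*(-42)) = 3/15596720 - 90329/(-83160) = 3/15596720 - 90329*(-1/83160) = 3/15596720 + 90329/83160 = 35220909259/32425580880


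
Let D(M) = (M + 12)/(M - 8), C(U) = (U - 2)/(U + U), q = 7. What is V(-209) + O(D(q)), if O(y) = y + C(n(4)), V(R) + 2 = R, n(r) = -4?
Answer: -917/4 ≈ -229.25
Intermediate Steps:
V(R) = -2 + R
C(U) = (-2 + U)/(2*U) (C(U) = (-2 + U)/((2*U)) = (-2 + U)*(1/(2*U)) = (-2 + U)/(2*U))
D(M) = (12 + M)/(-8 + M)
O(y) = ¾ + y (O(y) = y + (½)*(-2 - 4)/(-4) = y + (½)*(-¼)*(-6) = y + ¾ = ¾ + y)
V(-209) + O(D(q)) = (-2 - 209) + (¾ + (12 + 7)/(-8 + 7)) = -211 + (¾ + 19/(-1)) = -211 + (¾ - 1*19) = -211 + (¾ - 19) = -211 - 73/4 = -917/4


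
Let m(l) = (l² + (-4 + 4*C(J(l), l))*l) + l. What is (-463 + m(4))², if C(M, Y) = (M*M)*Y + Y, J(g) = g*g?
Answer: 255648121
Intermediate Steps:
J(g) = g²
C(M, Y) = Y + Y*M² (C(M, Y) = M²*Y + Y = Y*M² + Y = Y + Y*M²)
m(l) = l + l² + l*(-4 + 4*l*(1 + l⁴)) (m(l) = (l² + (-4 + 4*(l*(1 + (l²)²)))*l) + l = (l² + (-4 + 4*(l*(1 + l⁴)))*l) + l = (l² + (-4 + 4*l*(1 + l⁴))*l) + l = (l² + l*(-4 + 4*l*(1 + l⁴))) + l = l + l² + l*(-4 + 4*l*(1 + l⁴)))
(-463 + m(4))² = (-463 + 4*(-3 + 4*4⁵ + 5*4))² = (-463 + 4*(-3 + 4*1024 + 20))² = (-463 + 4*(-3 + 4096 + 20))² = (-463 + 4*4113)² = (-463 + 16452)² = 15989² = 255648121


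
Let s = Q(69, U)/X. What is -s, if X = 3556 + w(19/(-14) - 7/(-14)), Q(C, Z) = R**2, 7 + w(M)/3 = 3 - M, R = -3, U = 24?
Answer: -63/24826 ≈ -0.0025377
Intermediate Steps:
w(M) = -12 - 3*M (w(M) = -21 + 3*(3 - M) = -21 + (9 - 3*M) = -12 - 3*M)
Q(C, Z) = 9 (Q(C, Z) = (-3)**2 = 9)
X = 24826/7 (X = 3556 + (-12 - 3*(19/(-14) - 7/(-14))) = 3556 + (-12 - 3*(19*(-1/14) - 7*(-1/14))) = 3556 + (-12 - 3*(-19/14 + 1/2)) = 3556 + (-12 - 3*(-6/7)) = 3556 + (-12 + 18/7) = 3556 - 66/7 = 24826/7 ≈ 3546.6)
s = 63/24826 (s = 9/(24826/7) = 9*(7/24826) = 63/24826 ≈ 0.0025377)
-s = -1*63/24826 = -63/24826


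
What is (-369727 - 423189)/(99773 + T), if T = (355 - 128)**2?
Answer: -2374/453 ≈ -5.2406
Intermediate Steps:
T = 51529 (T = 227**2 = 51529)
(-369727 - 423189)/(99773 + T) = (-369727 - 423189)/(99773 + 51529) = -792916/151302 = -792916*1/151302 = -2374/453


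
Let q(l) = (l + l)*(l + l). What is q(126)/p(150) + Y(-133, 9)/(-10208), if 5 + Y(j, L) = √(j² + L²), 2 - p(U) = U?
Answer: -162062023/377696 - √17770/10208 ≈ -429.09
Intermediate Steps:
p(U) = 2 - U
Y(j, L) = -5 + √(L² + j²) (Y(j, L) = -5 + √(j² + L²) = -5 + √(L² + j²))
q(l) = 4*l² (q(l) = (2*l)*(2*l) = 4*l²)
q(126)/p(150) + Y(-133, 9)/(-10208) = (4*126²)/(2 - 1*150) + (-5 + √(9² + (-133)²))/(-10208) = (4*15876)/(2 - 150) + (-5 + √(81 + 17689))*(-1/10208) = 63504/(-148) + (-5 + √17770)*(-1/10208) = 63504*(-1/148) + (5/10208 - √17770/10208) = -15876/37 + (5/10208 - √17770/10208) = -162062023/377696 - √17770/10208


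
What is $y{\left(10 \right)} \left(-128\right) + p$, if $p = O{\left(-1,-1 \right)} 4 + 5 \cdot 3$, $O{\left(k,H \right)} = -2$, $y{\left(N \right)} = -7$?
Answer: $903$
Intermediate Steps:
$p = 7$ ($p = \left(-2\right) 4 + 5 \cdot 3 = -8 + 15 = 7$)
$y{\left(10 \right)} \left(-128\right) + p = \left(-7\right) \left(-128\right) + 7 = 896 + 7 = 903$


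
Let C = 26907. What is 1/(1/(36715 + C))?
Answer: 63622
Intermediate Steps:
1/(1/(36715 + C)) = 1/(1/(36715 + 26907)) = 1/(1/63622) = 63622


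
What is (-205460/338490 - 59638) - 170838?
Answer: -7801402670/33849 ≈ -2.3048e+5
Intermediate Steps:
(-205460/338490 - 59638) - 170838 = (-205460*1/338490 - 59638) - 170838 = (-20546/33849 - 59638) - 170838 = -2018707208/33849 - 170838 = -7801402670/33849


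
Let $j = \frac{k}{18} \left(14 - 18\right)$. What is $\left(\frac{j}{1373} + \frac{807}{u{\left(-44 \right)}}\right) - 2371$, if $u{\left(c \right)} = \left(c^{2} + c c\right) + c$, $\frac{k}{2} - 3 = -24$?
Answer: $- \frac{12460462385}{5255844} \approx -2370.8$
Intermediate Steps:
$k = -42$ ($k = 6 + 2 \left(-24\right) = 6 - 48 = -42$)
$j = \frac{28}{3}$ ($j = - \frac{42}{18} \left(14 - 18\right) = \left(-42\right) \frac{1}{18} \left(-4\right) = \left(- \frac{7}{3}\right) \left(-4\right) = \frac{28}{3} \approx 9.3333$)
$u{\left(c \right)} = c + 2 c^{2}$ ($u{\left(c \right)} = \left(c^{2} + c^{2}\right) + c = 2 c^{2} + c = c + 2 c^{2}$)
$\left(\frac{j}{1373} + \frac{807}{u{\left(-44 \right)}}\right) - 2371 = \left(\frac{28}{3 \cdot 1373} + \frac{807}{\left(-44\right) \left(1 + 2 \left(-44\right)\right)}\right) - 2371 = \left(\frac{28}{3} \cdot \frac{1}{1373} + \frac{807}{\left(-44\right) \left(1 - 88\right)}\right) - 2371 = \left(\frac{28}{4119} + \frac{807}{\left(-44\right) \left(-87\right)}\right) - 2371 = \left(\frac{28}{4119} + \frac{807}{3828}\right) - 2371 = \left(\frac{28}{4119} + 807 \cdot \frac{1}{3828}\right) - 2371 = \left(\frac{28}{4119} + \frac{269}{1276}\right) - 2371 = \frac{1143739}{5255844} - 2371 = - \frac{12460462385}{5255844}$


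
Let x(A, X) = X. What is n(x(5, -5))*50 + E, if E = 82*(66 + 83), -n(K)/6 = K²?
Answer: 4718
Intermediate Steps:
n(K) = -6*K²
E = 12218 (E = 82*149 = 12218)
n(x(5, -5))*50 + E = -6*(-5)²*50 + 12218 = -6*25*50 + 12218 = -150*50 + 12218 = -7500 + 12218 = 4718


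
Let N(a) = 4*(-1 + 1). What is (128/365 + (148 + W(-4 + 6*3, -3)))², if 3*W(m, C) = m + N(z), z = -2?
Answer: 28074342916/1199025 ≈ 23414.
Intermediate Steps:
N(a) = 0 (N(a) = 4*0 = 0)
W(m, C) = m/3 (W(m, C) = (m + 0)/3 = m/3)
(128/365 + (148 + W(-4 + 6*3, -3)))² = (128/365 + (148 + (-4 + 6*3)/3))² = (128*(1/365) + (148 + (-4 + 18)/3))² = (128/365 + (148 + (⅓)*14))² = (128/365 + (148 + 14/3))² = (128/365 + 458/3)² = (167554/1095)² = 28074342916/1199025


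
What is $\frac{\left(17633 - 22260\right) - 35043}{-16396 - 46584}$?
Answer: $\frac{3967}{6298} \approx 0.62988$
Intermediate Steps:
$\frac{\left(17633 - 22260\right) - 35043}{-16396 - 46584} = \frac{-4627 - 35043}{-62980} = \left(-4627 - 35043\right) \left(- \frac{1}{62980}\right) = \left(-39670\right) \left(- \frac{1}{62980}\right) = \frac{3967}{6298}$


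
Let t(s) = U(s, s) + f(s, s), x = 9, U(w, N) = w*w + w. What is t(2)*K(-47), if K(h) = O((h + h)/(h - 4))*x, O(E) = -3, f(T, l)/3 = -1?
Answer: -81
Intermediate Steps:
f(T, l) = -3 (f(T, l) = 3*(-1) = -3)
U(w, N) = w + w² (U(w, N) = w² + w = w + w²)
t(s) = -3 + s*(1 + s) (t(s) = s*(1 + s) - 3 = -3 + s*(1 + s))
K(h) = -27 (K(h) = -3*9 = -27)
t(2)*K(-47) = (-3 + 2*(1 + 2))*(-27) = (-3 + 2*3)*(-27) = (-3 + 6)*(-27) = 3*(-27) = -81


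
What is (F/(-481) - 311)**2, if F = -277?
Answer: 22294670596/231361 ≈ 96363.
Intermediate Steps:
(F/(-481) - 311)**2 = (-277/(-481) - 311)**2 = (-277*(-1/481) - 311)**2 = (277/481 - 311)**2 = (-149314/481)**2 = 22294670596/231361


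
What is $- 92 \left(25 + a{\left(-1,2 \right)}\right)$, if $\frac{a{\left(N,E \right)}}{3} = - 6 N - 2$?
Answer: $-3404$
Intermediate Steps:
$a{\left(N,E \right)} = -6 - 18 N$ ($a{\left(N,E \right)} = 3 \left(- 6 N - 2\right) = 3 \left(-2 - 6 N\right) = -6 - 18 N$)
$- 92 \left(25 + a{\left(-1,2 \right)}\right) = - 92 \left(25 - -12\right) = - 92 \left(25 + \left(-6 + 18\right)\right) = - 92 \left(25 + 12\right) = \left(-92\right) 37 = -3404$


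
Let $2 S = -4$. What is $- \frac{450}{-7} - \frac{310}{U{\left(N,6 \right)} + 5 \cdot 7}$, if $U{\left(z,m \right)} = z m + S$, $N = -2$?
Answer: $\frac{1040}{21} \approx 49.524$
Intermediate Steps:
$S = -2$ ($S = \frac{1}{2} \left(-4\right) = -2$)
$U{\left(z,m \right)} = -2 + m z$ ($U{\left(z,m \right)} = z m - 2 = m z - 2 = -2 + m z$)
$- \frac{450}{-7} - \frac{310}{U{\left(N,6 \right)} + 5 \cdot 7} = - \frac{450}{-7} - \frac{310}{\left(-2 + 6 \left(-2\right)\right) + 5 \cdot 7} = \left(-450\right) \left(- \frac{1}{7}\right) - \frac{310}{\left(-2 - 12\right) + 35} = \frac{450}{7} - \frac{310}{-14 + 35} = \frac{450}{7} - \frac{310}{21} = \frac{1040}{21}$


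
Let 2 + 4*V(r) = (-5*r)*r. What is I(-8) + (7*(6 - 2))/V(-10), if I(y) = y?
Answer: -2064/251 ≈ -8.2231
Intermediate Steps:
V(r) = -½ - 5*r²/4 (V(r) = -½ + ((-5*r)*r)/4 = -½ + (-5*r²)/4 = -½ - 5*r²/4)
I(-8) + (7*(6 - 2))/V(-10) = -8 + (7*(6 - 2))/(-½ - 5/4*(-10)²) = -8 + (7*4)/(-½ - 5/4*100) = -8 + 28/(-½ - 125) = -8 + 28/(-251/2) = -8 + 28*(-2/251) = -8 - 56/251 = -2064/251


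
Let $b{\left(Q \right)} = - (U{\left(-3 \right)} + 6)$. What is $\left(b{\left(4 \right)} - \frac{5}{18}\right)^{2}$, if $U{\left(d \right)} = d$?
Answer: $\frac{3481}{324} \approx 10.744$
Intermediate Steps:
$b{\left(Q \right)} = -3$ ($b{\left(Q \right)} = - (-3 + 6) = \left(-1\right) 3 = -3$)
$\left(b{\left(4 \right)} - \frac{5}{18}\right)^{2} = \left(-3 - \frac{5}{18}\right)^{2} = \left(- \frac{59}{18}\right)^{2} = \frac{3481}{324}$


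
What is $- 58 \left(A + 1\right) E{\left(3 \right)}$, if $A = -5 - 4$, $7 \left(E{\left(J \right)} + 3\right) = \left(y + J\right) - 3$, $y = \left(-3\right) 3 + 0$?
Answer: $- \frac{13920}{7} \approx -1988.6$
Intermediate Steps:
$y = -9$ ($y = -9 + 0 = -9$)
$E{\left(J \right)} = - \frac{33}{7} + \frac{J}{7}$ ($E{\left(J \right)} = -3 + \frac{\left(-9 + J\right) - 3}{7} = -3 + \frac{-12 + J}{7} = -3 + \left(- \frac{12}{7} + \frac{J}{7}\right) = - \frac{33}{7} + \frac{J}{7}$)
$A = -9$ ($A = -5 - 4 = -9$)
$- 58 \left(A + 1\right) E{\left(3 \right)} = - 58 \left(-9 + 1\right) \left(- \frac{33}{7} + \frac{1}{7} \cdot 3\right) = - 58 \left(- 8 \left(- \frac{33}{7} + \frac{3}{7}\right)\right) = - 58 \left(\left(-8\right) \left(- \frac{30}{7}\right)\right) = \left(-58\right) \frac{240}{7} = - \frac{13920}{7}$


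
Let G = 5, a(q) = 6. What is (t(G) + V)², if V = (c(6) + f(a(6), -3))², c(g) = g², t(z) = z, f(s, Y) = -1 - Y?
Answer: 2099601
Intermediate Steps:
V = 1444 (V = (6² + (-1 - 1*(-3)))² = (36 + (-1 + 3))² = (36 + 2)² = 38² = 1444)
(t(G) + V)² = (5 + 1444)² = 1449² = 2099601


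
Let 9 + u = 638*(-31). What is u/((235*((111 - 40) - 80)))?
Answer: 421/45 ≈ 9.3556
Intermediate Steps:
u = -19787 (u = -9 + 638*(-31) = -9 - 19778 = -19787)
u/((235*((111 - 40) - 80))) = -19787*1/(235*((111 - 40) - 80)) = -19787*1/(235*(71 - 80)) = -19787/(235*(-9)) = -19787/(-2115) = -19787*(-1/2115) = 421/45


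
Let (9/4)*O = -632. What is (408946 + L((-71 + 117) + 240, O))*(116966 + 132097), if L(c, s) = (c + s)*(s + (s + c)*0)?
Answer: 2740385229098/27 ≈ 1.0150e+11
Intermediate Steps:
O = -2528/9 (O = (4/9)*(-632) = -2528/9 ≈ -280.89)
L(c, s) = s*(c + s) (L(c, s) = (c + s)*(s + (c + s)*0) = (c + s)*(s + 0) = (c + s)*s = s*(c + s))
(408946 + L((-71 + 117) + 240, O))*(116966 + 132097) = (408946 - 2528*(((-71 + 117) + 240) - 2528/9)/9)*(116966 + 132097) = (408946 - 2528*((46 + 240) - 2528/9)/9)*249063 = (408946 - 2528*(286 - 2528/9)/9)*249063 = (408946 - 2528/9*46/9)*249063 = (408946 - 116288/81)*249063 = (33008338/81)*249063 = 2740385229098/27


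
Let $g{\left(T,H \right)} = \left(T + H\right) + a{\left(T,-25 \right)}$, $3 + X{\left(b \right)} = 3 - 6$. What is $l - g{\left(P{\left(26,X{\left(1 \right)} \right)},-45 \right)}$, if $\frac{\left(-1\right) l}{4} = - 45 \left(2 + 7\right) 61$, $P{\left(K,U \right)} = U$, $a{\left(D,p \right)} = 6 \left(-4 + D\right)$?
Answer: $98931$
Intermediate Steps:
$a{\left(D,p \right)} = -24 + 6 D$
$X{\left(b \right)} = -6$ ($X{\left(b \right)} = -3 + \left(3 - 6\right) = -3 - 3 = -6$)
$g{\left(T,H \right)} = -24 + H + 7 T$ ($g{\left(T,H \right)} = \left(T + H\right) + \left(-24 + 6 T\right) = \left(H + T\right) + \left(-24 + 6 T\right) = -24 + H + 7 T$)
$l = 98820$ ($l = - 4 - 45 \left(2 + 7\right) 61 = - 4 \left(-45\right) 9 \cdot 61 = - 4 \left(\left(-405\right) 61\right) = \left(-4\right) \left(-24705\right) = 98820$)
$l - g{\left(P{\left(26,X{\left(1 \right)} \right)},-45 \right)} = 98820 - \left(-24 - 45 + 7 \left(-6\right)\right) = 98820 - \left(-24 - 45 - 42\right) = 98820 - -111 = 98820 + 111 = 98931$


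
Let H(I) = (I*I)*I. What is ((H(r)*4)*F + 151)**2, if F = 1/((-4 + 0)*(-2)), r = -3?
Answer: 75625/4 ≈ 18906.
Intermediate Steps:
H(I) = I**3 (H(I) = I**2*I = I**3)
F = 1/8 (F = -1/2/(-4) = -1/4*(-1/2) = 1/8 ≈ 0.12500)
((H(r)*4)*F + 151)**2 = (((-3)**3*4)*(1/8) + 151)**2 = (-27*4*(1/8) + 151)**2 = (-108*1/8 + 151)**2 = (-27/2 + 151)**2 = (275/2)**2 = 75625/4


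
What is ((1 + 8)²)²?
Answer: 6561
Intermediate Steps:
((1 + 8)²)² = (9²)² = 81² = 6561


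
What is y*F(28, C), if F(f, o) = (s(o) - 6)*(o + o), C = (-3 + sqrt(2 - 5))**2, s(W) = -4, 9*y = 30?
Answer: -400 + 400*I*sqrt(3) ≈ -400.0 + 692.82*I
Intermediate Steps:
y = 10/3 (y = (1/9)*30 = 10/3 ≈ 3.3333)
C = (-3 + I*sqrt(3))**2 (C = (-3 + sqrt(-3))**2 = (-3 + I*sqrt(3))**2 ≈ 6.0 - 10.392*I)
F(f, o) = -20*o (F(f, o) = (-4 - 6)*(o + o) = -20*o)
y*F(28, C) = 10*(-20*(3 - I*sqrt(3))**2)/3 = -200*(3 - I*sqrt(3))**2/3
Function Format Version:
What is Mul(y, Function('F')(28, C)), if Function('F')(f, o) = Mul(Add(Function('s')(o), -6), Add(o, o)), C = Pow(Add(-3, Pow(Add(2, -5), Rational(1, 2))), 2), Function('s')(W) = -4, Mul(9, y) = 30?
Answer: Add(-400, Mul(400, I, Pow(3, Rational(1, 2)))) ≈ Add(-400.00, Mul(692.82, I))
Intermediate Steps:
y = Rational(10, 3) (y = Mul(Rational(1, 9), 30) = Rational(10, 3) ≈ 3.3333)
C = Pow(Add(-3, Mul(I, Pow(3, Rational(1, 2)))), 2) (C = Pow(Add(-3, Pow(-3, Rational(1, 2))), 2) = Pow(Add(-3, Mul(I, Pow(3, Rational(1, 2)))), 2) ≈ Add(6.0000, Mul(-10.392, I)))
Function('F')(f, o) = Mul(-20, o) (Function('F')(f, o) = Mul(Add(-4, -6), Add(o, o)) = Mul(-10, Mul(2, o)) = Mul(-20, o))
Mul(y, Function('F')(28, C)) = Mul(Rational(10, 3), Mul(-20, Pow(Add(3, Mul(-1, I, Pow(3, Rational(1, 2)))), 2))) = Mul(Rational(-200, 3), Pow(Add(3, Mul(-1, I, Pow(3, Rational(1, 2)))), 2))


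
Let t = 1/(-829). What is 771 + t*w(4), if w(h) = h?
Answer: 639155/829 ≈ 771.00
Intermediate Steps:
t = -1/829 ≈ -0.0012063
771 + t*w(4) = 771 - 1/829*4 = 771 - 4/829 = 639155/829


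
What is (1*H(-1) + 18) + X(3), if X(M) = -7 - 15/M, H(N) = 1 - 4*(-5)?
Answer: 27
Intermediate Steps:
H(N) = 21 (H(N) = 1 + 20 = 21)
X(M) = -7 - 15/M
(1*H(-1) + 18) + X(3) = (1*21 + 18) + (-7 - 15/3) = (21 + 18) + (-7 - 15*⅓) = 39 + (-7 - 5) = 39 - 12 = 27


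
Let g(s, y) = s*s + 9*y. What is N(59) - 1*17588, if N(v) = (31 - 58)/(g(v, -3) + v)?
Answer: -20595557/1171 ≈ -17588.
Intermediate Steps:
g(s, y) = s² + 9*y
N(v) = -27/(-27 + v + v²) (N(v) = (31 - 58)/((v² + 9*(-3)) + v) = -27/((v² - 27) + v) = -27/((-27 + v²) + v) = -27/(-27 + v + v²))
N(59) - 1*17588 = -27/(-27 + 59 + 59²) - 1*17588 = -27/(-27 + 59 + 3481) - 17588 = -27/3513 - 17588 = -27*1/3513 - 17588 = -9/1171 - 17588 = -20595557/1171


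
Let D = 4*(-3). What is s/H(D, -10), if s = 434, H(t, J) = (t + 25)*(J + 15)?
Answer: 434/65 ≈ 6.6769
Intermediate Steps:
D = -12
H(t, J) = (15 + J)*(25 + t) (H(t, J) = (25 + t)*(15 + J) = (15 + J)*(25 + t))
s/H(D, -10) = 434/(375 + 15*(-12) + 25*(-10) - 10*(-12)) = 434/(375 - 180 - 250 + 120) = 434/65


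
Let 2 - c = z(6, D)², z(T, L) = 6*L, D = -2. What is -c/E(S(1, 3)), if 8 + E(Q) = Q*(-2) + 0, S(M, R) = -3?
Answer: -71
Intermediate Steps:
E(Q) = -8 - 2*Q (E(Q) = -8 + (Q*(-2) + 0) = -8 + (-2*Q + 0) = -8 - 2*Q)
c = -142 (c = 2 - (6*(-2))² = 2 - 1*(-12)² = 2 - 1*144 = 2 - 144 = -142)
-c/E(S(1, 3)) = -(-142)/(-8 - 2*(-3)) = -(-142)/(-8 + 6) = -(-142)/(-2) = -(-142)*(-1)/2 = -1*71 = -71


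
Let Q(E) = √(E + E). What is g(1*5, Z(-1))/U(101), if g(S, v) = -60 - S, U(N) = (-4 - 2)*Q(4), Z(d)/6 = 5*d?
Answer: 65*√2/24 ≈ 3.8302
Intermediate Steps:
Q(E) = √2*√E (Q(E) = √(2*E) = √2*√E)
Z(d) = 30*d (Z(d) = 6*(5*d) = 30*d)
U(N) = -12*√2 (U(N) = (-4 - 2)*(√2*√4) = -6*√2*2 = -12*√2)
g(1*5, Z(-1))/U(101) = (-60 - 5)/((-12*√2)) = (-60 - 1*5)*(-√2/24) = (-60 - 5)*(-√2/24) = -(-65)*√2/24 = 65*√2/24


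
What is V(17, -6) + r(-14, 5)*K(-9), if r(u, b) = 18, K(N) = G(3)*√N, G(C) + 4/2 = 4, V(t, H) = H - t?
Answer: -23 + 108*I ≈ -23.0 + 108.0*I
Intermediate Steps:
G(C) = 2 (G(C) = -2 + 4 = 2)
K(N) = 2*√N
V(17, -6) + r(-14, 5)*K(-9) = (-6 - 1*17) + 18*(2*√(-9)) = (-6 - 17) + 18*(2*(3*I)) = -23 + 18*(6*I) = -23 + 108*I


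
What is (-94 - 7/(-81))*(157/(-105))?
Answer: 1194299/8505 ≈ 140.42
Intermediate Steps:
(-94 - 7/(-81))*(157/(-105)) = (-94 - 7*(-1/81))*(157*(-1/105)) = (-94 + 7/81)*(-157/105) = -7607/81*(-157/105) = 1194299/8505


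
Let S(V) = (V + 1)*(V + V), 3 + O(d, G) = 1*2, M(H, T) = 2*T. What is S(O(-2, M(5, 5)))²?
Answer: 0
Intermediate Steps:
O(d, G) = -1 (O(d, G) = -3 + 1*2 = -3 + 2 = -1)
S(V) = 2*V*(1 + V) (S(V) = (1 + V)*(2*V) = 2*V*(1 + V))
S(O(-2, M(5, 5)))² = (2*(-1)*(1 - 1))² = (2*(-1)*0)² = 0² = 0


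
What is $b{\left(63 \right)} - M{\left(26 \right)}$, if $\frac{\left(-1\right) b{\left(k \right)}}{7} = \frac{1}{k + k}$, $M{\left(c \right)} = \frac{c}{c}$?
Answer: $- \frac{19}{18} \approx -1.0556$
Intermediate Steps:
$M{\left(c \right)} = 1$
$b{\left(k \right)} = - \frac{7}{2 k}$ ($b{\left(k \right)} = - \frac{7}{k + k} = - \frac{7}{2 k}$)
$b{\left(63 \right)} - M{\left(26 \right)} = - \frac{7}{2 \cdot 63} - 1 = \left(- \frac{7}{2}\right) \frac{1}{63} - 1 = - \frac{1}{18} - 1 = - \frac{19}{18}$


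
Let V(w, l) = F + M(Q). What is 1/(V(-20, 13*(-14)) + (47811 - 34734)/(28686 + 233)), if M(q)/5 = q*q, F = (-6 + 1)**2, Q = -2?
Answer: 28919/1314432 ≈ 0.022001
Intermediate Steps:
F = 25 (F = (-5)**2 = 25)
M(q) = 5*q**2 (M(q) = 5*(q*q) = 5*q**2)
V(w, l) = 45 (V(w, l) = 25 + 5*(-2)**2 = 25 + 5*4 = 25 + 20 = 45)
1/(V(-20, 13*(-14)) + (47811 - 34734)/(28686 + 233)) = 1/(45 + (47811 - 34734)/(28686 + 233)) = 1/(45 + 13077/28919) = 1/(1314432/28919) = 28919/1314432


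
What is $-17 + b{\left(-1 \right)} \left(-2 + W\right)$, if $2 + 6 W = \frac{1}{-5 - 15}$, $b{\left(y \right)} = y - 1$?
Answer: $- \frac{739}{60} \approx -12.317$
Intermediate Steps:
$b{\left(y \right)} = -1 + y$
$W = - \frac{41}{120}$ ($W = - \frac{1}{3} + \frac{1}{6 \left(-5 - 15\right)} = - \frac{1}{3} + \frac{1}{6 \left(-20\right)} = - \frac{1}{3} + \frac{1}{6} \left(- \frac{1}{20}\right) = - \frac{1}{3} - \frac{1}{120} = - \frac{41}{120} \approx -0.34167$)
$-17 + b{\left(-1 \right)} \left(-2 + W\right) = -17 + \left(-1 - 1\right) \left(-2 - \frac{41}{120}\right) = -17 - - \frac{281}{60} = -17 + \frac{281}{60} = - \frac{739}{60}$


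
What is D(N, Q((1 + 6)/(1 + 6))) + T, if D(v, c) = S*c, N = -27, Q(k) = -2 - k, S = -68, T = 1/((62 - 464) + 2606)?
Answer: 449617/2204 ≈ 204.00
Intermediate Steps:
T = 1/2204 (T = 1/(-402 + 2606) = 1/2204 ≈ 0.00045372)
D(v, c) = -68*c
D(N, Q((1 + 6)/(1 + 6))) + T = -68*(-2 - (1 + 6)/(1 + 6)) + 1/2204 = -68*(-2 - 7/7) + 1/2204 = -68*(-2 - 1*1) + 1/2204 = -68*(-2 - 1) + 1/2204 = -68*(-3) + 1/2204 = 204 + 1/2204 = 449617/2204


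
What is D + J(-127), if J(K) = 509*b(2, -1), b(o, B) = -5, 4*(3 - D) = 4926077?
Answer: -4936245/4 ≈ -1.2341e+6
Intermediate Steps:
D = -4926065/4 (D = 3 - 1/4*4926077 = 3 - 4926077/4 = -4926065/4 ≈ -1.2315e+6)
J(K) = -2545 (J(K) = 509*(-5) = -2545)
D + J(-127) = -4926065/4 - 2545 = -4936245/4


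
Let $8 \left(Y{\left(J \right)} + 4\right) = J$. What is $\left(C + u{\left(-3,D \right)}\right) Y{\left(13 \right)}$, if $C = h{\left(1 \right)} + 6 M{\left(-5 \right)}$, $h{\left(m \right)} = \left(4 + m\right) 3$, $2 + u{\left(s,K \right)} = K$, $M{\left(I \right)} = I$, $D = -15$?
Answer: $76$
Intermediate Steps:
$u{\left(s,K \right)} = -2 + K$
$h{\left(m \right)} = 12 + 3 m$
$Y{\left(J \right)} = -4 + \frac{J}{8}$
$C = -15$ ($C = \left(12 + 3 \cdot 1\right) + 6 \left(-5\right) = \left(12 + 3\right) - 30 = 15 - 30 = -15$)
$\left(C + u{\left(-3,D \right)}\right) Y{\left(13 \right)} = \left(-15 - 17\right) \left(-4 + \frac{1}{8} \cdot 13\right) = \left(-15 - 17\right) \left(-4 + \frac{13}{8}\right) = \left(-32\right) \left(- \frac{19}{8}\right) = 76$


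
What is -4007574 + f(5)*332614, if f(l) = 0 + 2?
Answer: -3342346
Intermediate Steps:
f(l) = 2
-4007574 + f(5)*332614 = -4007574 + 2*332614 = -4007574 + 665228 = -3342346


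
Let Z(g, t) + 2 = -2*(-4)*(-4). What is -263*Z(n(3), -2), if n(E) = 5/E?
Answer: 8942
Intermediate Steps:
Z(g, t) = -34 (Z(g, t) = -2 - 2*(-4)*(-4) = -2 + 8*(-4) = -2 - 32 = -34)
-263*Z(n(3), -2) = -263*(-34) = 8942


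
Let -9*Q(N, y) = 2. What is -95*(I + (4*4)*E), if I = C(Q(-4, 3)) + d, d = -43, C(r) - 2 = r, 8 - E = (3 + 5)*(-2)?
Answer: -293075/9 ≈ -32564.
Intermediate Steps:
E = 24 (E = 8 - (3 + 5)*(-2) = 8 - 8*(-2) = 8 - 1*(-16) = 8 + 16 = 24)
Q(N, y) = -2/9 (Q(N, y) = -1/9*2 = -2/9)
C(r) = 2 + r
I = -371/9 (I = (2 - 2/9) - 43 = 16/9 - 43 = -371/9 ≈ -41.222)
-95*(I + (4*4)*E) = -95*(-371/9 + (4*4)*24) = -95*(-371/9 + 16*24) = -95*(-371/9 + 384) = -95*3085/9 = -293075/9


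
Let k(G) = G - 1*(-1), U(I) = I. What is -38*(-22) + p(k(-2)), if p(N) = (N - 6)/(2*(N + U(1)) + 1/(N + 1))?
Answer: 836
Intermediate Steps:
k(G) = 1 + G (k(G) = G + 1 = 1 + G)
p(N) = (-6 + N)/(2 + 1/(1 + N) + 2*N) (p(N) = (N - 6)/(2*(N + 1) + 1/(N + 1)) = (-6 + N)/(2*(1 + N) + 1/(1 + N)) = (-6 + N)/((2 + 2*N) + 1/(1 + N)) = (-6 + N)/(2 + 1/(1 + N) + 2*N))
-38*(-22) + p(k(-2)) = -38*(-22) + (-6 + (1 - 2)**2 - 5*(1 - 2))/(3 + 2*(1 - 2)**2 + 4*(1 - 2)) = 836 + (-6 + (-1)**2 - 5*(-1))/(3 + 2*(-1)**2 + 4*(-1)) = 836 + (-6 + 1 + 5)/(3 + 2*1 - 4) = 836 + 0/(3 + 2 - 4) = 836 + 0/1 = 836 + 1*0 = 836 + 0 = 836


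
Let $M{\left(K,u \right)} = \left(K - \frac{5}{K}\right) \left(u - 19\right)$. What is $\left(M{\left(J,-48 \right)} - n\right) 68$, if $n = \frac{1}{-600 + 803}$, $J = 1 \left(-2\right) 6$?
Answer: $\frac{32138959}{609} \approx 52773.0$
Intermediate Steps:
$J = -12$ ($J = \left(-2\right) 6 = -12$)
$M{\left(K,u \right)} = \left(-19 + u\right) \left(K - \frac{5}{K}\right)$ ($M{\left(K,u \right)} = \left(K - \frac{5}{K}\right) \left(-19 + u\right) = \left(-19 + u\right) \left(K - \frac{5}{K}\right)$)
$n = \frac{1}{203} \approx 0.0049261$
$\left(M{\left(J,-48 \right)} - n\right) 68 = \left(\frac{95 - -240 + \left(-12\right)^{2} \left(-19 - 48\right)}{-12} - \frac{1}{203}\right) 68 = \left(- \frac{95 + 240 + 144 \left(-67\right)}{12} - \frac{1}{203}\right) 68 = \left(- \frac{95 + 240 - 9648}{12} - \frac{1}{203}\right) 68 = \left(\left(- \frac{1}{12}\right) \left(-9313\right) - \frac{1}{203}\right) 68 = \left(\frac{9313}{12} - \frac{1}{203}\right) 68 = \frac{1890527}{2436} \cdot 68 = \frac{32138959}{609}$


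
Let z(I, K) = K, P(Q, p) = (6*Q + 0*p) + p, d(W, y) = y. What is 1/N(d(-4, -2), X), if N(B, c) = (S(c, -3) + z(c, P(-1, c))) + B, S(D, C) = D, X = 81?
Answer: 1/154 ≈ 0.0064935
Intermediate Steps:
P(Q, p) = p + 6*Q (P(Q, p) = (6*Q + 0) + p = 6*Q + p = p + 6*Q)
N(B, c) = -6 + B + 2*c (N(B, c) = (c + (c + 6*(-1))) + B = (c + (c - 6)) + B = (c + (-6 + c)) + B = (-6 + 2*c) + B = -6 + B + 2*c)
1/N(d(-4, -2), X) = 1/(-6 - 2 + 2*81) = 1/(-6 - 2 + 162) = 1/154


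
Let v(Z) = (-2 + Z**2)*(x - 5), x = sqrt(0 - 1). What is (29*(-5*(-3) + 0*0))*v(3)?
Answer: -15225 + 3045*I ≈ -15225.0 + 3045.0*I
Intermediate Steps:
x = I (x = sqrt(-1) = I ≈ 1.0*I)
v(Z) = (-5 + I)*(-2 + Z**2) (v(Z) = (-2 + Z**2)*(I - 5) = (-2 + Z**2)*(-5 + I) = (-5 + I)*(-2 + Z**2))
(29*(-5*(-3) + 0*0))*v(3) = (29*(-5*(-3) + 0*0))*(10 - 2*I + 3**2*(-5 + I)) = (29*(15 + 0))*(10 - 2*I + 9*(-5 + I)) = (29*15)*(10 - 2*I + (-45 + 9*I)) = 435*(-35 + 7*I) = -15225 + 3045*I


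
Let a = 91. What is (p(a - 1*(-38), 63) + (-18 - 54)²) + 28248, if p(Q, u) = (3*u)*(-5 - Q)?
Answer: 8106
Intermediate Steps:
p(Q, u) = 3*u*(-5 - Q)
(p(a - 1*(-38), 63) + (-18 - 54)²) + 28248 = (-3*63*(5 + (91 - 1*(-38))) + (-18 - 54)²) + 28248 = (-3*63*(5 + (91 + 38)) + (-72)²) + 28248 = (-3*63*(5 + 129) + 5184) + 28248 = (-3*63*134 + 5184) + 28248 = (-25326 + 5184) + 28248 = -20142 + 28248 = 8106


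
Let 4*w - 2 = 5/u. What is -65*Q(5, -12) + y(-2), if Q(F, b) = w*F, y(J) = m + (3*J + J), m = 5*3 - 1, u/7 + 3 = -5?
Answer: -33431/224 ≈ -149.25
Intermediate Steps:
u = -56 (u = -21 + 7*(-5) = -21 - 35 = -56)
w = 107/224 (w = ½ + (5/(-56))/4 = ½ + (5*(-1/56))/4 = ½ + (¼)*(-5/56) = ½ - 5/224 = 107/224 ≈ 0.47768)
m = 14 (m = 15 - 1 = 14)
y(J) = 14 + 4*J (y(J) = 14 + (3*J + J) = 14 + 4*J)
Q(F, b) = 107*F/224
-65*Q(5, -12) + y(-2) = -6955*5/224 + (14 + 4*(-2)) = -65*535/224 + (14 - 8) = -34775/224 + 6 = -33431/224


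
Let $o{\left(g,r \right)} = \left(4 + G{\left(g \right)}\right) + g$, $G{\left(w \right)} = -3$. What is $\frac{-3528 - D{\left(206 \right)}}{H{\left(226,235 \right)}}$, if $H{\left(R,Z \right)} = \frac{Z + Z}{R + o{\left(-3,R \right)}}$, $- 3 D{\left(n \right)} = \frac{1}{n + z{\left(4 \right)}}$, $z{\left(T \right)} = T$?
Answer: $- \frac{17781112}{10575} \approx -1681.4$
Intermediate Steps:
$D{\left(n \right)} = - \frac{1}{3 \left(4 + n\right)}$ ($D{\left(n \right)} = - \frac{1}{3 \left(n + 4\right)} = - \frac{1}{3 \left(4 + n\right)}$)
$o{\left(g,r \right)} = 1 + g$ ($o{\left(g,r \right)} = \left(4 - 3\right) + g = 1 + g$)
$H{\left(R,Z \right)} = \frac{2 Z}{-2 + R}$ ($H{\left(R,Z \right)} = \frac{Z + Z}{R + \left(1 - 3\right)} = \frac{2 Z}{R - 2} = \frac{2 Z}{-2 + R}$)
$\frac{-3528 - D{\left(206 \right)}}{H{\left(226,235 \right)}} = \frac{-3528 - - \frac{1}{12 + 3 \cdot 206}}{2 \cdot 235 \frac{1}{-2 + 226}} = \frac{-3528 - - \frac{1}{12 + 618}}{2 \cdot 235 \cdot \frac{1}{224}} = \frac{-3528 - - \frac{1}{630}}{2 \cdot 235 \cdot \frac{1}{224}} = \frac{-3528 - \left(-1\right) \frac{1}{630}}{\frac{235}{112}} = \left(-3528 - - \frac{1}{630}\right) \frac{112}{235} = \left(-3528 + \frac{1}{630}\right) \frac{112}{235} = \left(- \frac{2222639}{630}\right) \frac{112}{235} = - \frac{17781112}{10575}$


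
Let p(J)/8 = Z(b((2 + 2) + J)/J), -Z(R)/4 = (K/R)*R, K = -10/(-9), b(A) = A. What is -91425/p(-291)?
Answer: 164565/64 ≈ 2571.3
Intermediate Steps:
K = 10/9 (K = -10*(-1/9) = 10/9 ≈ 1.1111)
Z(R) = -40/9 (Z(R) = -4*10/(9*R)*R = -4*10/9 = -40/9)
p(J) = -320/9 (p(J) = 8*(-40/9) = -320/9)
-91425/p(-291) = -91425/(-320/9) = -91425*(-9/320) = 164565/64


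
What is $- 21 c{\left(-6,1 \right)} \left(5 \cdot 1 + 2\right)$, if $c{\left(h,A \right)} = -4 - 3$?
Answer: $1029$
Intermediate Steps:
$c{\left(h,A \right)} = -7$ ($c{\left(h,A \right)} = -4 - 3 = -7$)
$- 21 c{\left(-6,1 \right)} \left(5 \cdot 1 + 2\right) = \left(-21\right) \left(-7\right) \left(5 \cdot 1 + 2\right) = 147 \left(5 + 2\right) = 147 \cdot 7 = 1029$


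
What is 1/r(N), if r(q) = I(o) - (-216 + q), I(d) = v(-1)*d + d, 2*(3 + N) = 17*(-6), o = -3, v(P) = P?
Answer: 1/270 ≈ 0.0037037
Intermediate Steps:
N = -54 (N = -3 + (17*(-6))/2 = -3 + (½)*(-102) = -3 - 51 = -54)
I(d) = 0 (I(d) = -d + d = 0)
r(q) = 216 - q (r(q) = 0 - (-216 + q) = 0 + (216 - q) = 216 - q)
1/r(N) = 1/(216 - 1*(-54)) = 1/(216 + 54) = 1/270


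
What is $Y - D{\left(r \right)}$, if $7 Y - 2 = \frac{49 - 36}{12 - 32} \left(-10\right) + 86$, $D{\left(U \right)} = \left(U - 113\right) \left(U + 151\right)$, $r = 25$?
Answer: $\frac{31003}{2} \approx 15502.0$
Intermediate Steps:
$D{\left(U \right)} = \left(-113 + U\right) \left(151 + U\right)$
$Y = \frac{27}{2}$ ($Y = \frac{2}{7} + \frac{\frac{49 - 36}{12 - 32} \left(-10\right) + 86}{7} = \frac{2}{7} + \frac{\frac{13}{-20} \left(-10\right) + 86}{7} = \frac{2}{7} + \frac{13 \left(- \frac{1}{20}\right) \left(-10\right) + 86}{7} = \frac{2}{7} + \frac{\left(- \frac{13}{20}\right) \left(-10\right) + 86}{7} = \frac{2}{7} + \frac{\frac{13}{2} + 86}{7} = \frac{2}{7} + \frac{1}{7} \cdot \frac{185}{2} = \frac{2}{7} + \frac{185}{14} = \frac{27}{2} \approx 13.5$)
$Y - D{\left(r \right)} = \frac{27}{2} - \left(-17063 + 25^{2} + 38 \cdot 25\right) = \frac{27}{2} - \left(-17063 + 625 + 950\right) = \frac{27}{2} - -15488 = \frac{27}{2} + 15488 = \frac{31003}{2}$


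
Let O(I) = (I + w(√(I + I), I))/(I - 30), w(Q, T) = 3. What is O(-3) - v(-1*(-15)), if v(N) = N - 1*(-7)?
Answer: -22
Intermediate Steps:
O(I) = (3 + I)/(-30 + I) (O(I) = (I + 3)/(I - 30) = (3 + I)/(-30 + I))
v(N) = 7 + N (v(N) = N + 7 = 7 + N)
O(-3) - v(-1*(-15)) = (3 - 3)/(-30 - 3) - (7 - 1*(-15)) = 0/(-33) - (7 + 15) = -1/33*0 - 1*22 = 0 - 22 = -22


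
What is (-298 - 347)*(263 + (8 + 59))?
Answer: -212850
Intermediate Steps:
(-298 - 347)*(263 + (8 + 59)) = -645*(263 + 67) = -645*330 = -212850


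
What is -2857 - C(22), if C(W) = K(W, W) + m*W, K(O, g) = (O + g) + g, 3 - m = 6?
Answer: -2857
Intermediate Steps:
m = -3 (m = 3 - 1*6 = 3 - 6 = -3)
K(O, g) = O + 2*g
C(W) = 0 (C(W) = (W + 2*W) - 3*W = 3*W - 3*W = 0)
-2857 - C(22) = -2857 - 1*0 = -2857 + 0 = -2857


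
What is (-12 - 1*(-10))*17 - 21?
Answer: -55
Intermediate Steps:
(-12 - 1*(-10))*17 - 21 = (-12 + 10)*17 - 21 = -2*17 - 21 = -34 - 21 = -55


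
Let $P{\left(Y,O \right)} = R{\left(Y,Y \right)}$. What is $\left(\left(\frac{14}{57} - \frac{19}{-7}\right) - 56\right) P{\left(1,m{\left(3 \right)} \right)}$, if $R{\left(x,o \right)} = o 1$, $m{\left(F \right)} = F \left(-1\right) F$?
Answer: $- \frac{21163}{399} \approx -53.04$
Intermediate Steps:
$m{\left(F \right)} = - F^{2}$ ($m{\left(F \right)} = - F F = - F^{2}$)
$R{\left(x,o \right)} = o$
$P{\left(Y,O \right)} = Y$
$\left(\left(\frac{14}{57} - \frac{19}{-7}\right) - 56\right) P{\left(1,m{\left(3 \right)} \right)} = \left(\left(\frac{14}{57} - \frac{19}{-7}\right) - 56\right) 1 = \left(\left(14 \cdot \frac{1}{57} - - \frac{19}{7}\right) - 56\right) 1 = \left(\left(\frac{14}{57} + \frac{19}{7}\right) - 56\right) 1 = \left(\frac{1181}{399} - 56\right) 1 = \left(- \frac{21163}{399}\right) 1 = - \frac{21163}{399}$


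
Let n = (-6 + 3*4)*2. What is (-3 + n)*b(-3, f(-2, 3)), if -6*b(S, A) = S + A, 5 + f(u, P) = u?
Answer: 15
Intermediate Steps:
f(u, P) = -5 + u
n = 12 (n = (-6 + 12)*2 = 6*2 = 12)
b(S, A) = -A/6 - S/6 (b(S, A) = -(S + A)/6 = -(A + S)/6 = -A/6 - S/6)
(-3 + n)*b(-3, f(-2, 3)) = (-3 + 12)*(-(-5 - 2)/6 - 1/6*(-3)) = 9*(-1/6*(-7) + 1/2) = 9*(7/6 + 1/2) = 9*(5/3) = 15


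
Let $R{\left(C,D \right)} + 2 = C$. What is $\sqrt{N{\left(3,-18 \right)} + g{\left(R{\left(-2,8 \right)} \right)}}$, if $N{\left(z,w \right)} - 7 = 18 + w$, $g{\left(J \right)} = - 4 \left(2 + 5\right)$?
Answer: $i \sqrt{21} \approx 4.5826 i$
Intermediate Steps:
$R{\left(C,D \right)} = -2 + C$
$g{\left(J \right)} = -28$ ($g{\left(J \right)} = \left(-4\right) 7 = -28$)
$N{\left(z,w \right)} = 25 + w$ ($N{\left(z,w \right)} = 7 + \left(18 + w\right) = 25 + w$)
$\sqrt{N{\left(3,-18 \right)} + g{\left(R{\left(-2,8 \right)} \right)}} = \sqrt{\left(25 - 18\right) - 28} = \sqrt{7 - 28} = \sqrt{-21} = i \sqrt{21}$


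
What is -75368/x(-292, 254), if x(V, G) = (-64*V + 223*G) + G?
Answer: -9421/9448 ≈ -0.99714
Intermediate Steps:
x(V, G) = -64*V + 224*G
-75368/x(-292, 254) = -75368/(-64*(-292) + 224*254) = -75368/(18688 + 56896) = -75368/75584 = -75368*1/75584 = -9421/9448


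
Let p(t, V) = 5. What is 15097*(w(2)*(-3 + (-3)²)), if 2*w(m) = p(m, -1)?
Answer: 226455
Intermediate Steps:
w(m) = 5/2 (w(m) = (½)*5 = 5/2)
15097*(w(2)*(-3 + (-3)²)) = 15097*(5*(-3 + (-3)²)/2) = 15097*(5*(-3 + 9)/2) = 15097*((5/2)*6) = 15097*15 = 226455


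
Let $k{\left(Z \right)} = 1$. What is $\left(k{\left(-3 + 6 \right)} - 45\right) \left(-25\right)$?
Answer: $1100$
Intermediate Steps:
$\left(k{\left(-3 + 6 \right)} - 45\right) \left(-25\right) = \left(1 - 45\right) \left(-25\right) = \left(-44\right) \left(-25\right) = 1100$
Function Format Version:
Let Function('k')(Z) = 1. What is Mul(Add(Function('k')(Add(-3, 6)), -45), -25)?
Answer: 1100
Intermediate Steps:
Mul(Add(Function('k')(Add(-3, 6)), -45), -25) = Mul(Add(1, -45), -25) = Mul(-44, -25) = 1100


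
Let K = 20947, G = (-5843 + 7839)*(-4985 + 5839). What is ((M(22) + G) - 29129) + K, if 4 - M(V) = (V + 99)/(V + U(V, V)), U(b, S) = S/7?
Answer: 27142419/16 ≈ 1.6964e+6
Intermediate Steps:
U(b, S) = S/7 (U(b, S) = S*(1/7) = S/7)
G = 1704584 (G = 1996*854 = 1704584)
M(V) = 4 - 7*(99 + V)/(8*V) (M(V) = 4 - (V + 99)/(V + V/7) = 4 - (99 + V)/(8*V/7) = 4 - (99 + V)*7/(8*V) = 4 - 7*(99 + V)/(8*V))
((M(22) + G) - 29129) + K = (((1/8)*(-693 + 25*22)/22 + 1704584) - 29129) + 20947 = (((1/8)*(1/22)*(-693 + 550) + 1704584) - 29129) + 20947 = (((1/8)*(1/22)*(-143) + 1704584) - 29129) + 20947 = ((-13/16 + 1704584) - 29129) + 20947 = (27273331/16 - 29129) + 20947 = 26807267/16 + 20947 = 27142419/16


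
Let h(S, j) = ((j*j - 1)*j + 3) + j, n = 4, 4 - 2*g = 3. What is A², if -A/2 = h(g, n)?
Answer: 17956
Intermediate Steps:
g = ½ (g = 2 - ½*3 = 2 - 3/2 = ½ ≈ 0.50000)
h(S, j) = 3 + j + j*(-1 + j²) (h(S, j) = ((j² - 1)*j + 3) + j = ((-1 + j²)*j + 3) + j = (j*(-1 + j²) + 3) + j = (3 + j*(-1 + j²)) + j = 3 + j + j*(-1 + j²))
A = -134 (A = -2*(3 + 4³) = -2*(3 + 64) = -2*67 = -134)
A² = (-134)² = 17956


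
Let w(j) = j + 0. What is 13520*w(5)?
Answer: 67600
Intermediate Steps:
w(j) = j
13520*w(5) = 13520*5 = 67600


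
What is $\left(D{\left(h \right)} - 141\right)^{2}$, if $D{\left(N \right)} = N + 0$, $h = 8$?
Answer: $17689$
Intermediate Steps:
$D{\left(N \right)} = N$
$\left(D{\left(h \right)} - 141\right)^{2} = \left(8 - 141\right)^{2} = \left(-133\right)^{2} = 17689$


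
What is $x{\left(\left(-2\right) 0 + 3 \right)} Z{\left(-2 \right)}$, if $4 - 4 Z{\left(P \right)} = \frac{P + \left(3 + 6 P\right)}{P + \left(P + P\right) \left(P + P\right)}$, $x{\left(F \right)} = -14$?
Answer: $- \frac{67}{4} \approx -16.75$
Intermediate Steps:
$Z{\left(P \right)} = 1 - \frac{3 + 7 P}{4 \left(P + 4 P^{2}\right)}$ ($Z{\left(P \right)} = 1 - \frac{\left(P + \left(3 + 6 P\right)\right) \frac{1}{P + \left(P + P\right) \left(P + P\right)}}{4} = 1 - \frac{\left(3 + 7 P\right) \frac{1}{P + 2 P 2 P}}{4} = 1 - \frac{\left(3 + 7 P\right) \frac{1}{P + 4 P^{2}}}{4} = 1 - \frac{\frac{1}{P + 4 P^{2}} \left(3 + 7 P\right)}{4} = 1 - \frac{3 + 7 P}{4 \left(P + 4 P^{2}\right)}$)
$x{\left(\left(-2\right) 0 + 3 \right)} Z{\left(-2 \right)} = - 14 \frac{-3 - -6 + 16 \left(-2\right)^{2}}{4 \left(-2\right) \left(1 + 4 \left(-2\right)\right)} = - 14 \cdot \frac{1}{4} \left(- \frac{1}{2}\right) \frac{1}{1 - 8} \left(-3 + 6 + 16 \cdot 4\right) = - 14 \cdot \frac{1}{4} \left(- \frac{1}{2}\right) \frac{1}{-7} \left(-3 + 6 + 64\right) = - 14 \cdot \frac{1}{4} \left(- \frac{1}{2}\right) \left(- \frac{1}{7}\right) 67 = \left(-14\right) \frac{67}{56} = - \frac{67}{4}$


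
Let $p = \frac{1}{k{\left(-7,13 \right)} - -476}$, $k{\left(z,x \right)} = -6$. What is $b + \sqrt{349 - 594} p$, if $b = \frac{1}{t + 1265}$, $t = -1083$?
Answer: $\frac{1}{182} + \frac{7 i \sqrt{5}}{470} \approx 0.0054945 + 0.033303 i$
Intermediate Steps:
$b = \frac{1}{182}$ ($b = \frac{1}{-1083 + 1265} = \frac{1}{182} \approx 0.0054945$)
$p = \frac{1}{470}$ ($p = \frac{1}{-6 - -476} = \frac{1}{-6 + 476} = \frac{1}{470} \approx 0.0021277$)
$b + \sqrt{349 - 594} p = \frac{1}{182} + \sqrt{349 - 594} \cdot \frac{1}{470} = \frac{1}{182} + \sqrt{-245} \cdot \frac{1}{470} = \frac{1}{182} + 7 i \sqrt{5} \cdot \frac{1}{470} = \frac{1}{182} + \frac{7 i \sqrt{5}}{470}$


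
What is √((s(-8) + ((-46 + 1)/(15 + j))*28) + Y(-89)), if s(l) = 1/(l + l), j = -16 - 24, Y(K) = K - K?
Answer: √20135/20 ≈ 7.0949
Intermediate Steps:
Y(K) = 0
j = -40
s(l) = 1/(2*l)
√((s(-8) + ((-46 + 1)/(15 + j))*28) + Y(-89)) = √(((½)/(-8) + ((-46 + 1)/(15 - 40))*28) + 0) = √(((½)*(-⅛) - 45/(-25)*28) + 0) = √((-1/16 - 45*(-1/25)*28) + 0) = √((-1/16 + (9/5)*28) + 0) = √((-1/16 + 252/5) + 0) = √(4027/80 + 0) = √(4027/80) = √20135/20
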